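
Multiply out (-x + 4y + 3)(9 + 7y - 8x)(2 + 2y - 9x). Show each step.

-309x - 657xy + 313x² - 330xy² + 367x²y - 72x³ + 168y + 170y² + 56y³ + 54

(-x + 4y + 3)(9 + 7y - 8x)(2 + 2y - 9x)
= (-9x - 7xy + 8x² + 36y + 28y² - 32xy + 27 + 21y - 24x)(2 + 2y - 9x)    [distributive law]
= (-33x - 39xy + 8x² + 57y + 28y² + 27)(2 + 2y - 9x)    [combine like terms]
= -66x - 66xy + 297x² - 78xy - 78xy² + 351x²y + 16x² + 16x²y - 72x³ + 114y + 114y² - 513xy + 56y² + 56y³ - 252xy² + 54 + 54y - 243x    [distributive law]
= -309x - 657xy + 313x² - 330xy² + 367x²y - 72x³ + 168y + 170y² + 56y³ + 54    [combine like terms]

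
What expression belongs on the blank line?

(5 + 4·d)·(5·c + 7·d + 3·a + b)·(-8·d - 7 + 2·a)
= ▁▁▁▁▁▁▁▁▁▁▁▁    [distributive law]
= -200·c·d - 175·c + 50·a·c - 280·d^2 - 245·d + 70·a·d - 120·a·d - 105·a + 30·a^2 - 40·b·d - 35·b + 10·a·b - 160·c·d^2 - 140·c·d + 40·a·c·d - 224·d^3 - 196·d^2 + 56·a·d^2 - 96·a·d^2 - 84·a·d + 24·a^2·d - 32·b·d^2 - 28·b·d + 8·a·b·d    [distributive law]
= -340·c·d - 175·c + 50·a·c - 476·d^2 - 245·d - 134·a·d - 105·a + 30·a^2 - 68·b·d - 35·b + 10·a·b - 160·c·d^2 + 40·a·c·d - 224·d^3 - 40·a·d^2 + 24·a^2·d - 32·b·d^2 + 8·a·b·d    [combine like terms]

After distributive law, the bracketed line is:

(25·c + 35·d + 15·a + 5·b + 20·c·d + 28·d^2 + 12·a·d + 4·b·d)·(-8·d - 7 + 2·a)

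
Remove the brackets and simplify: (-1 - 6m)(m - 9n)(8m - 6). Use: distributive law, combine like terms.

28m² + 6m - 252mn - 54n - 48m³ + 432m²n

(-1 - 6m)(m - 9n)(8m - 6)
= (-m + 9n - 6m² + 54mn)(8m - 6)    [distributive law]
= -8m² + 6m + 72mn - 54n - 48m³ + 36m² + 432m²n - 324mn    [distributive law]
= 28m² + 6m - 252mn - 54n - 48m³ + 432m²n    [combine like terms]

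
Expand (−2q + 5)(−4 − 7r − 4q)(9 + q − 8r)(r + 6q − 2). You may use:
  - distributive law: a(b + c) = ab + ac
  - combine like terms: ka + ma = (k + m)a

(−2q + 5)(−4 − 7r − 4q)(9 + q − 8r)(r + 6q − 2)
= (8q + 14qr + 8q² − 20 − 35r − 20q)(9 + q − 8r)(r + 6q − 2)    [distributive law]
= (−12q + 14qr + 8q² − 20 − 35r)(9 + q − 8r)(r + 6q − 2)    [combine like terms]
= (−108q − 12q² + 96qr + 126qr + 14q²r − 112qr² + 72q² + 8q³ − 64q²r − 180 − 20q + 160r − 315r − 35qr + 280r²)(r + 6q − 2)    [distributive law]
= (−128q + 60q² + 187qr − 50q²r − 112qr² + 8q³ − 180 − 155r + 280r²)(r + 6q − 2)    [combine like terms]
= −128qr − 768q² + 256q + 60q²r + 360q³ − 120q² + 187qr² + 1122q²r − 374qr − 50q²r² − 300q³r + 100q²r − 112qr³ − 672q²r² + 224qr² + 8q³r + 48q⁴ − 16q³ − 180r − 1080q + 360 − 155r² − 930qr + 310r + 280r³ + 1680qr² − 560r²    [distributive law]
= −1432qr − 888q² − 824q + 1282q²r + 344q³ + 2091qr² − 722q²r² − 292q³r − 112qr³ + 48q⁴ + 130r + 360 − 715r² + 280r³    [combine like terms]

−1432qr − 888q² − 824q + 1282q²r + 344q³ + 2091qr² − 722q²r² − 292q³r − 112qr³ + 48q⁴ + 130r + 360 − 715r² + 280r³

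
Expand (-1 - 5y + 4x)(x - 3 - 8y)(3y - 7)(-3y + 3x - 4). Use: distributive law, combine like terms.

(-1 - 5y + 4x)(x - 3 - 8y)(3y - 7)(-3y + 3x - 4)
= (-x + 3 + 8y - 5xy + 15y + 40y^2 + 4x^2 - 12x - 32xy)(3y - 7)(-3y + 3x - 4)    [distributive law]
= (-13x + 3 + 23y - 37xy + 40y^2 + 4x^2)(3y - 7)(-3y + 3x - 4)    [combine like terms]
= (-39xy + 91x + 9y - 21 + 69y^2 - 161y - 111xy^2 + 259xy + 120y^3 - 280y^2 + 12x^2y - 28x^2)(-3y + 3x - 4)    [distributive law]
= (220xy + 91x - 152y - 21 - 211y^2 - 111xy^2 + 120y^3 + 12x^2y - 28x^2)(-3y + 3x - 4)    [combine like terms]
= -660xy^2 + 660x^2y - 880xy - 273xy + 273x^2 - 364x + 456y^2 - 456xy + 608y + 63y - 63x + 84 + 633y^3 - 633xy^2 + 844y^2 + 333xy^3 - 333x^2y^2 + 444xy^2 - 360y^4 + 360xy^3 - 480y^3 - 36x^2y^2 + 36x^3y - 48x^2y + 84x^2y - 84x^3 + 112x^2    [distributive law]
= -849xy^2 + 696x^2y - 1609xy + 385x^2 - 427x + 1300y^2 + 671y + 84 + 153y^3 + 693xy^3 - 369x^2y^2 - 360y^4 + 36x^3y - 84x^3    [combine like terms]

-849xy^2 + 696x^2y - 1609xy + 385x^2 - 427x + 1300y^2 + 671y + 84 + 153y^3 + 693xy^3 - 369x^2y^2 - 360y^4 + 36x^3y - 84x^3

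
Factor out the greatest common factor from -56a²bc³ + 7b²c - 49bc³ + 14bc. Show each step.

-56a²bc³ + 7b²c - 49bc³ + 14bc
= 7(-8a²bc³ + b²c - 7bc³ + 2bc)    [factor out 7]
= 7bc(-8a²c² + b - 7c² + 2)    [factor out bc]

7bc(-8a²c² + b - 7c² + 2)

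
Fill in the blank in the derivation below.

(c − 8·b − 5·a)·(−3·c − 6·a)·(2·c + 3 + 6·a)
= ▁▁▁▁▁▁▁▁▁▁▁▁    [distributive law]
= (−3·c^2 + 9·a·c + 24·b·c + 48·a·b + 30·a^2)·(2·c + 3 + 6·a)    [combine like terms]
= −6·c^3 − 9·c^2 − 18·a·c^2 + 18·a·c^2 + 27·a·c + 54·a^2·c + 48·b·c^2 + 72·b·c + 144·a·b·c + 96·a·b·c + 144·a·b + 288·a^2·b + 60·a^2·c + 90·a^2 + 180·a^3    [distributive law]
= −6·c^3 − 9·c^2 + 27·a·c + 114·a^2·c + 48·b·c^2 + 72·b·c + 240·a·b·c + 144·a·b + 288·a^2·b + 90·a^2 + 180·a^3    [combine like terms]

After distributive law, the bracketed line is:

(−3·c^2 − 6·a·c + 24·b·c + 48·a·b + 15·a·c + 30·a^2)·(2·c + 3 + 6·a)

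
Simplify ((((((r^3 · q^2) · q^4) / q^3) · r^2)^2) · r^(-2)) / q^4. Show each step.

q^2r^8

((((((r^3 · q^2) · q^4) / q^3) · r^2)^2) · r^(-2)) / q^4
= ((((((r^3 · q^2) · q^4) / q^3)^2) · ((r^2)^2)) · r^(-2)) / q^4    [power of a product]
= ((((((r^3 · q^2) · q^4)^2) / ((q^3)^2)) · ((r^2)^2)) · r^(-2)) / q^4    [power of a quotient]
= ((((((r^3 · q^2)^2) · ((q^4)^2)) / ((q^3)^2)) · ((r^2)^2)) · r^(-2)) / q^4    [power of a product]
= (((((((r^3)^2) · ((q^2)^2)) · ((q^4)^2)) / ((q^3)^2)) · ((r^2)^2)) · r^(-2)) / q^4    [power of a product]
= (((((r^6 · ((q^2)^2)) · ((q^4)^2)) / ((q^3)^2)) · ((r^2)^2)) · r^(-2)) / q^4    [power of a power]
= (((((r^6 · q^4) · ((q^4)^2)) / ((q^3)^2)) · ((r^2)^2)) · r^(-2)) / q^4    [power of a power]
= (((((r^6 · q^4) · q^8) / ((q^3)^2)) · ((r^2)^2)) · r^(-2)) / q^4    [power of a power]
= (((((r^6 · q^4) · q^8) / q^6) · ((r^2)^2)) · r^(-2)) / q^4    [power of a power]
= (((((r^6 · q^4) · q^8) / q^6) · r^4) · r^(-2)) / q^4    [power of a power]
= q^2r^8    [quotient of powers; product of powers]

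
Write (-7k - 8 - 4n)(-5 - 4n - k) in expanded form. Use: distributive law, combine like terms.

43k + 32kn + 7k² + 40 + 52n + 16n²

(-7k - 8 - 4n)(-5 - 4n - k)
= 35k + 28kn + 7k² + 40 + 32n + 8k + 20n + 16n² + 4kn    [distributive law]
= 43k + 32kn + 7k² + 40 + 52n + 16n²    [combine like terms]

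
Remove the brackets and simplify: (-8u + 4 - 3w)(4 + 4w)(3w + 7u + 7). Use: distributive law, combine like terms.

(-8u + 4 - 3w)(4 + 4w)(3w + 7u + 7)
= (-32u - 32uw + 16 + 16w - 12w - 12w^2)(3w + 7u + 7)    [distributive law]
= (-32u - 32uw + 16 + 4w - 12w^2)(3w + 7u + 7)    [combine like terms]
= -96uw - 224u^2 - 224u - 96uw^2 - 224u^2w - 224uw + 48w + 112u + 112 + 12w^2 + 28uw + 28w - 36w^3 - 84uw^2 - 84w^2    [distributive law]
= -292uw - 224u^2 - 112u - 180uw^2 - 224u^2w + 76w + 112 - 72w^2 - 36w^3    [combine like terms]

-292uw - 224u^2 - 112u - 180uw^2 - 224u^2w + 76w + 112 - 72w^2 - 36w^3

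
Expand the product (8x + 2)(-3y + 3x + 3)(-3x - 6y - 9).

-72x^2y + 144xy^2 + 54xy - 72x^3 - 306x^2 - 288x + 36y^2 + 18y - 54

(8x + 2)(-3y + 3x + 3)(-3x - 6y - 9)
= (-24xy + 24x^2 + 24x - 6y + 6x + 6)(-3x - 6y - 9)    [distributive law]
= (-24xy + 24x^2 + 30x - 6y + 6)(-3x - 6y - 9)    [combine like terms]
= 72x^2y + 144xy^2 + 216xy - 72x^3 - 144x^2y - 216x^2 - 90x^2 - 180xy - 270x + 18xy + 36y^2 + 54y - 18x - 36y - 54    [distributive law]
= -72x^2y + 144xy^2 + 54xy - 72x^3 - 306x^2 - 288x + 36y^2 + 18y - 54    [combine like terms]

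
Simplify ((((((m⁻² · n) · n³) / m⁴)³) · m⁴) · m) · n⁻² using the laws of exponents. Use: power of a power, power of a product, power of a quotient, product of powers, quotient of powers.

m⁻¹³·n¹⁰

((((((m⁻² · n) · n³) / m⁴)³) · m⁴) · m) · n⁻²
= ((((((m⁻² · n) · n³)³) / ((m⁴)³)) · m⁴) · m) · n⁻²    [power of a quotient]
= ((((((m⁻² · n)³) · ((n³)³)) / ((m⁴)³)) · m⁴) · m) · n⁻²    [power of a product]
= (((((((m⁻²)³) · (n³)) · ((n³)³)) / ((m⁴)³)) · m⁴) · m) · n⁻²    [power of a product]
= (((((m⁻⁶ · (n³)) · ((n³)³)) / ((m⁴)³)) · m⁴) · m) · n⁻²    [power of a power]
= (((((m⁻⁶ · n³) · n⁹) / ((m⁴)³)) · m⁴) · m) · n⁻²    [power of a power]
= (((((m⁻⁶ · n³) · n⁹) / m¹²) · m⁴) · m) · n⁻²    [power of a power]
= m⁻¹³·n¹⁰    [quotient of powers; product of powers]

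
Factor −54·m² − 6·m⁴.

6·m²(−9 − m²)

−54·m² − 6·m⁴
= 6(−9·m² − m⁴)    [factor out 6]
= 6·m²(−9 − m²)    [factor out m²]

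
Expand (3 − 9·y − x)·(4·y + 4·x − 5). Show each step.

57·y + 17·x − 15 − 36·y^2 − 40·x·y − 4·x^2

(3 − 9·y − x)·(4·y + 4·x − 5)
= 12·y + 12·x − 15 − 36·y^2 − 36·x·y + 45·y − 4·x·y − 4·x^2 + 5·x    [distributive law]
= 57·y + 17·x − 15 − 36·y^2 − 40·x·y − 4·x^2    [combine like terms]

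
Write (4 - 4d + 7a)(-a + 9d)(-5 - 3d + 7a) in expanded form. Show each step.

(4 - 4d + 7a)(-a + 9d)(-5 - 3d + 7a)
= (-4a + 36d + 4ad - 36d^2 - 7a^2 + 63ad)(-5 - 3d + 7a)    [distributive law]
= (-4a + 36d + 67ad - 36d^2 - 7a^2)(-5 - 3d + 7a)    [combine like terms]
= 20a + 12ad - 28a^2 - 180d - 108d^2 + 252ad - 335ad - 201ad^2 + 469a^2d + 180d^2 + 108d^3 - 252ad^2 + 35a^2 + 21a^2d - 49a^3    [distributive law]
= 20a - 71ad + 7a^2 - 180d + 72d^2 - 453ad^2 + 490a^2d + 108d^3 - 49a^3    [combine like terms]

20a - 71ad + 7a^2 - 180d + 72d^2 - 453ad^2 + 490a^2d + 108d^3 - 49a^3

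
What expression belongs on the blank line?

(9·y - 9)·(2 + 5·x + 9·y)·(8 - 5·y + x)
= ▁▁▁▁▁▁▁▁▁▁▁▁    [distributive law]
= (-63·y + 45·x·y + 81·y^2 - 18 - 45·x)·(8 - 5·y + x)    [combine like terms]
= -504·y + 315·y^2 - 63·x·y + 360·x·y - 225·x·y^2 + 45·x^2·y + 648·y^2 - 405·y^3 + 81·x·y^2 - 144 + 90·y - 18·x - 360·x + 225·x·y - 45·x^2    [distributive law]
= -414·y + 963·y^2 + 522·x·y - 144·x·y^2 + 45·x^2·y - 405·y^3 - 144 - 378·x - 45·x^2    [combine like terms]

By distributive law:

(18·y + 45·x·y + 81·y^2 - 18 - 45·x - 81·y)·(8 - 5·y + x)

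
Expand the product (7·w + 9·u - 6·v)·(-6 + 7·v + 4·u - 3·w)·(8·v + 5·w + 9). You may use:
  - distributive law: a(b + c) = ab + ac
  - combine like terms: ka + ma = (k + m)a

(7·w + 9·u - 6·v)·(-6 + 7·v + 4·u - 3·w)·(8·v + 5·w + 9)
= (-42·w + 49·v·w + 28·u·w - 21·w^2 - 54·u + 63·u·v + 36·u^2 - 27·u·w + 36·v - 42·v^2 - 24·u·v + 18·v·w)·(8·v + 5·w + 9)    [distributive law]
= (-42·w + 67·v·w + u·w - 21·w^2 - 54·u + 39·u·v + 36·u^2 + 36·v - 42·v^2)·(8·v + 5·w + 9)    [combine like terms]
= -336·v·w - 210·w^2 - 378·w + 536·v^2·w + 335·v·w^2 + 603·v·w + 8·u·v·w + 5·u·w^2 + 9·u·w - 168·v·w^2 - 105·w^3 - 189·w^2 - 432·u·v - 270·u·w - 486·u + 312·u·v^2 + 195·u·v·w + 351·u·v + 288·u^2·v + 180·u^2·w + 324·u^2 + 288·v^2 + 180·v·w + 324·v - 336·v^3 - 210·v^2·w - 378·v^2    [distributive law]
= 447·v·w - 399·w^2 - 378·w + 326·v^2·w + 167·v·w^2 + 203·u·v·w + 5·u·w^2 - 261·u·w - 105·w^3 - 81·u·v - 486·u + 312·u·v^2 + 288·u^2·v + 180·u^2·w + 324·u^2 - 90·v^2 + 324·v - 336·v^3    [combine like terms]

447·v·w - 399·w^2 - 378·w + 326·v^2·w + 167·v·w^2 + 203·u·v·w + 5·u·w^2 - 261·u·w - 105·w^3 - 81·u·v - 486·u + 312·u·v^2 + 288·u^2·v + 180·u^2·w + 324·u^2 - 90·v^2 + 324·v - 336·v^3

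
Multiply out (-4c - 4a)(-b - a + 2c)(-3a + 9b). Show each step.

-48abc + 36b^2c + 12a^2c + 24ac^2 - 72bc^2 + 24a^2b + 36ab^2 - 12a^3

(-4c - 4a)(-b - a + 2c)(-3a + 9b)
= (4bc + 4ac - 8c^2 + 4ab + 4a^2 - 8ac)(-3a + 9b)    [distributive law]
= (4bc - 4ac - 8c^2 + 4ab + 4a^2)(-3a + 9b)    [combine like terms]
= -12abc + 36b^2c + 12a^2c - 36abc + 24ac^2 - 72bc^2 - 12a^2b + 36ab^2 - 12a^3 + 36a^2b    [distributive law]
= -48abc + 36b^2c + 12a^2c + 24ac^2 - 72bc^2 + 24a^2b + 36ab^2 - 12a^3    [combine like terms]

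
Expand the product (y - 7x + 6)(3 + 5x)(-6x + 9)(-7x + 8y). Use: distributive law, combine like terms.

-3141x²y + 216xy² - 405xy + 216y² + 1890x³y - 240x²y² + 2583x³ + 189x² - 1470x⁴ - 1134x + 1296y

(y - 7x + 6)(3 + 5x)(-6x + 9)(-7x + 8y)
= (3y + 5xy - 21x - 35x² + 18 + 30x)(-6x + 9)(-7x + 8y)    [distributive law]
= (3y + 5xy + 9x - 35x² + 18)(-6x + 9)(-7x + 8y)    [combine like terms]
= (-18xy + 27y - 30x²y + 45xy - 54x² + 81x + 210x³ - 315x² - 108x + 162)(-7x + 8y)    [distributive law]
= (27xy + 27y - 30x²y - 369x² - 27x + 210x³ + 162)(-7x + 8y)    [combine like terms]
= -189x²y + 216xy² - 189xy + 216y² + 210x³y - 240x²y² + 2583x³ - 2952x²y + 189x² - 216xy - 1470x⁴ + 1680x³y - 1134x + 1296y    [distributive law]
= -3141x²y + 216xy² - 405xy + 216y² + 1890x³y - 240x²y² + 2583x³ + 189x² - 1470x⁴ - 1134x + 1296y    [combine like terms]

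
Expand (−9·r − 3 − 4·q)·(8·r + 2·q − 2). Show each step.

−72·r^2 − 50·q·r − 6·r + 2·q + 6 − 8·q^2

(−9·r − 3 − 4·q)·(8·r + 2·q − 2)
= −72·r^2 − 18·q·r + 18·r − 24·r − 6·q + 6 − 32·q·r − 8·q^2 + 8·q    [distributive law]
= −72·r^2 − 50·q·r − 6·r + 2·q + 6 − 8·q^2    [combine like terms]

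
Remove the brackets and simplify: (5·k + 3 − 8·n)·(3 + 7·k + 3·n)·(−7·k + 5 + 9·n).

−77·k^2 + 117·k + 224·k·n − 245·k^3 + 602·k^2·n − 201·k·n^2 + 45 + 6·n − 255·n^2 − 216·n^3

(5·k + 3 − 8·n)·(3 + 7·k + 3·n)·(−7·k + 5 + 9·n)
= (15·k + 35·k^2 + 15·k·n + 9 + 21·k + 9·n − 24·n − 56·k·n − 24·n^2)·(−7·k + 5 + 9·n)    [distributive law]
= (36·k + 35·k^2 − 41·k·n + 9 − 15·n − 24·n^2)·(−7·k + 5 + 9·n)    [combine like terms]
= −252·k^2 + 180·k + 324·k·n − 245·k^3 + 175·k^2 + 315·k^2·n + 287·k^2·n − 205·k·n − 369·k·n^2 − 63·k + 45 + 81·n + 105·k·n − 75·n − 135·n^2 + 168·k·n^2 − 120·n^2 − 216·n^3    [distributive law]
= −77·k^2 + 117·k + 224·k·n − 245·k^3 + 602·k^2·n − 201·k·n^2 + 45 + 6·n − 255·n^2 − 216·n^3    [combine like terms]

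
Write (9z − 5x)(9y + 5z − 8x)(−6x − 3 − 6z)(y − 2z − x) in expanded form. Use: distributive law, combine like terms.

−216xy^2z + 1230xyz^2 + 18x^2yz − 243y^2z + 351yz^2 + 264xyz − 486y^2z^2 + 702yz^3 − 354xz^3 − 996x^2z^2 + 270z^3 − 447xz^2 + 540z^4 + 138x^3z − 51x^2z + 270x^2y^2 − 510x^3y + 135xy^2 − 255x^2y + 240x^4 + 120x^3

(9z − 5x)(9y + 5z − 8x)(−6x − 3 − 6z)(y − 2z − x)
= (81yz + 45z^2 − 72xz − 45xy − 25xz + 40x^2)(−6x − 3 − 6z)(y − 2z − x)    [distributive law]
= (81yz + 45z^2 − 97xz − 45xy + 40x^2)(−6x − 3 − 6z)(y − 2z − x)    [combine like terms]
= (−486xyz − 243yz − 486yz^2 − 270xz^2 − 135z^2 − 270z^3 + 582x^2z + 291xz + 582xz^2 + 270x^2y + 135xy + 270xyz − 240x^3 − 120x^2 − 240x^2z)(y − 2z − x)    [distributive law]
= (−216xyz − 243yz − 486yz^2 + 312xz^2 − 135z^2 − 270z^3 + 342x^2z + 291xz + 270x^2y + 135xy − 240x^3 − 120x^2)(y − 2z − x)    [combine like terms]
= −216xy^2z + 432xyz^2 + 216x^2yz − 243y^2z + 486yz^2 + 243xyz − 486y^2z^2 + 972yz^3 + 486xyz^2 + 312xyz^2 − 624xz^3 − 312x^2z^2 − 135yz^2 + 270z^3 + 135xz^2 − 270yz^3 + 540z^4 + 270xz^3 + 342x^2yz − 684x^2z^2 − 342x^3z + 291xyz − 582xz^2 − 291x^2z + 270x^2y^2 − 540x^2yz − 270x^3y + 135xy^2 − 270xyz − 135x^2y − 240x^3y + 480x^3z + 240x^4 − 120x^2y + 240x^2z + 120x^3    [distributive law]
= −216xy^2z + 1230xyz^2 + 18x^2yz − 243y^2z + 351yz^2 + 264xyz − 486y^2z^2 + 702yz^3 − 354xz^3 − 996x^2z^2 + 270z^3 − 447xz^2 + 540z^4 + 138x^3z − 51x^2z + 270x^2y^2 − 510x^3y + 135xy^2 − 255x^2y + 240x^4 + 120x^3    [combine like terms]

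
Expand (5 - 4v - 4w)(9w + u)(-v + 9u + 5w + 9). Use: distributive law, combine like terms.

-369vw + 394uw - 99w² + 405w - 41uv + 45u² + 45u + 36v²w - 340uvw - 144vw² + 4uv² - 36u²v - 344uw² - 180w³ - 36u²w

(5 - 4v - 4w)(9w + u)(-v + 9u + 5w + 9)
= (45w + 5u - 36vw - 4uv - 36w² - 4uw)(-v + 9u + 5w + 9)    [distributive law]
= -45vw + 405uw + 225w² + 405w - 5uv + 45u² + 25uw + 45u + 36v²w - 324uvw - 180vw² - 324vw + 4uv² - 36u²v - 20uvw - 36uv + 36vw² - 324uw² - 180w³ - 324w² + 4uvw - 36u²w - 20uw² - 36uw    [distributive law]
= -369vw + 394uw - 99w² + 405w - 41uv + 45u² + 45u + 36v²w - 340uvw - 144vw² + 4uv² - 36u²v - 344uw² - 180w³ - 36u²w    [combine like terms]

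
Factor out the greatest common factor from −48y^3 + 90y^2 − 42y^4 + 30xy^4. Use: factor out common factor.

−48y^3 + 90y^2 − 42y^4 + 30xy^4
= 6(−8y^3 + 15y^2 − 7y^4 + 5xy^4)    [factor out 6]
= 6y^2(−8y + 15 − 7y^2 + 5xy^2)    [factor out y^2]

6y^2(−8y + 15 − 7y^2 + 5xy^2)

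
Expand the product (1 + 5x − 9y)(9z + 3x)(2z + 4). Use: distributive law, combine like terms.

18z^2 + 36z + 186xz + 12x + 90xz^2 + 30x^2z + 60x^2 − 162yz^2 − 324yz − 54xyz − 108xy

(1 + 5x − 9y)(9z + 3x)(2z + 4)
= (9z + 3x + 45xz + 15x^2 − 81yz − 27xy)(2z + 4)    [distributive law]
= 18z^2 + 36z + 6xz + 12x + 90xz^2 + 180xz + 30x^2z + 60x^2 − 162yz^2 − 324yz − 54xyz − 108xy    [distributive law]
= 18z^2 + 36z + 186xz + 12x + 90xz^2 + 30x^2z + 60x^2 − 162yz^2 − 324yz − 54xyz − 108xy    [combine like terms]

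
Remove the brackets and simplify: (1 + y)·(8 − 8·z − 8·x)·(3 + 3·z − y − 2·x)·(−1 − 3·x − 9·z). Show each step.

(1 + y)·(8 − 8·z − 8·x)·(3 + 3·z − y − 2·x)·(−1 − 3·x − 9·z)
= (8 − 8·z − 8·x + 8·y − 8·y·z − 8·x·y)·(3 + 3·z − y − 2·x)·(−1 − 3·x − 9·z)    [distributive law]
= (24 + 24·z − 8·y − 16·x − 24·z − 24·z^2 + 8·y·z + 16·x·z − 24·x − 24·x·z + 8·x·y + 16·x^2 + 24·y + 24·y·z − 8·y^2 − 16·x·y − 24·y·z − 24·y·z^2 + 8·y^2·z + 16·x·y·z − 24·x·y − 24·x·y·z + 8·x·y^2 + 16·x^2·y)·(−1 − 3·x − 9·z)    [distributive law]
= (24 + 16·y − 40·x − 24·z^2 + 8·y·z − 8·x·z − 32·x·y + 16·x^2 − 8·y^2 − 24·y·z^2 + 8·y^2·z − 8·x·y·z + 8·x·y^2 + 16·x^2·y)·(−1 − 3·x − 9·z)    [combine like terms]
= −24 − 72·x − 216·z − 16·y − 48·x·y − 144·y·z + 40·x + 120·x^2 + 360·x·z + 24·z^2 + 72·x·z^2 + 216·z^3 − 8·y·z − 24·x·y·z − 72·y·z^2 + 8·x·z + 24·x^2·z + 72·x·z^2 + 32·x·y + 96·x^2·y + 288·x·y·z − 16·x^2 − 48·x^3 − 144·x^2·z + 8·y^2 + 24·x·y^2 + 72·y^2·z + 24·y·z^2 + 72·x·y·z^2 + 216·y·z^3 − 8·y^2·z − 24·x·y^2·z − 72·y^2·z^2 + 8·x·y·z + 24·x^2·y·z + 72·x·y·z^2 − 8·x·y^2 − 24·x^2·y^2 − 72·x·y^2·z − 16·x^2·y − 48·x^3·y − 144·x^2·y·z    [distributive law]
= −24 − 32·x − 216·z − 16·y − 16·x·y − 152·y·z + 104·x^2 + 368·x·z + 24·z^2 + 144·x·z^2 + 216·z^3 + 272·x·y·z − 48·y·z^2 − 120·x^2·z + 80·x^2·y − 48·x^3 + 8·y^2 + 16·x·y^2 + 64·y^2·z + 144·x·y·z^2 + 216·y·z^3 − 96·x·y^2·z − 72·y^2·z^2 − 120·x^2·y·z − 24·x^2·y^2 − 48·x^3·y    [combine like terms]

−24 − 32·x − 216·z − 16·y − 16·x·y − 152·y·z + 104·x^2 + 368·x·z + 24·z^2 + 144·x·z^2 + 216·z^3 + 272·x·y·z − 48·y·z^2 − 120·x^2·z + 80·x^2·y − 48·x^3 + 8·y^2 + 16·x·y^2 + 64·y^2·z + 144·x·y·z^2 + 216·y·z^3 − 96·x·y^2·z − 72·y^2·z^2 − 120·x^2·y·z − 24·x^2·y^2 − 48·x^3·y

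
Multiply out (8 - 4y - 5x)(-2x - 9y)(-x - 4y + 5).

66x² + 401xy - 80x + 468y² - 360y - 93x²y - 248xy² - 144y³ - 10x³

(8 - 4y - 5x)(-2x - 9y)(-x - 4y + 5)
= (-16x - 72y + 8xy + 36y² + 10x² + 45xy)(-x - 4y + 5)    [distributive law]
= (-16x - 72y + 53xy + 36y² + 10x²)(-x - 4y + 5)    [combine like terms]
= 16x² + 64xy - 80x + 72xy + 288y² - 360y - 53x²y - 212xy² + 265xy - 36xy² - 144y³ + 180y² - 10x³ - 40x²y + 50x²    [distributive law]
= 66x² + 401xy - 80x + 468y² - 360y - 93x²y - 248xy² - 144y³ - 10x³    [combine like terms]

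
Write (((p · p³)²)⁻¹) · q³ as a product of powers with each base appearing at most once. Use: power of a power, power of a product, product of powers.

p⁻⁸q³

(((p · p³)²)⁻¹) · q³
= ((p · p³)⁻²) · q³    [power of a power]
= ((p⁻²) · ((p³)⁻²)) · q³    [power of a product]
= (p⁻² · p⁻⁶) · q³    [power of a power]
= p⁻⁸ · q³    [product of powers]
= p⁻⁸q³    [rearrange]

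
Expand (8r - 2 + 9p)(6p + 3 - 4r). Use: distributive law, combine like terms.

(8r - 2 + 9p)(6p + 3 - 4r)
= 48pr + 24r - 32r^2 - 12p - 6 + 8r + 54p^2 + 27p - 36pr    [distributive law]
= 12pr + 32r - 32r^2 + 15p - 6 + 54p^2    [combine like terms]

12pr + 32r - 32r^2 + 15p - 6 + 54p^2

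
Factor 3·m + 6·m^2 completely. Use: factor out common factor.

3·m(1 + 2·m)

3·m + 6·m^2
= 3(m + 2·m^2)    [factor out 3]
= 3·m(1 + 2·m)    [factor out m]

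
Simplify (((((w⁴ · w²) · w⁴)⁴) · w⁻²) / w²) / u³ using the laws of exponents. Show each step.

u⁻³·w³⁶

(((((w⁴ · w²) · w⁴)⁴) · w⁻²) / w²) / u³
= (((((w⁴ · w²)⁴) · ((w⁴)⁴)) · w⁻²) / w²) / u³    [power of a product]
= ((((((w⁴)⁴) · ((w²)⁴)) · ((w⁴)⁴)) · w⁻²) / w²) / u³    [power of a product]
= ((((w¹⁶ · ((w²)⁴)) · ((w⁴)⁴)) · w⁻²) / w²) / u³    [power of a power]
= ((((w¹⁶ · w⁸) · ((w⁴)⁴)) · w⁻²) / w²) / u³    [power of a power]
= (((w²⁴ · ((w⁴)⁴)) · w⁻²) / w²) / u³    [product of powers]
= (((w²⁴ · w¹⁶) · w⁻²) / w²) / u³    [power of a power]
= ((w⁴⁰ · w⁻²) / w²) / u³    [product of powers]
= (w³⁸ / w²) / u³    [product of powers]
= w³⁶ / u³    [quotient of powers]
= u⁻³·w³⁶    [quotient of powers]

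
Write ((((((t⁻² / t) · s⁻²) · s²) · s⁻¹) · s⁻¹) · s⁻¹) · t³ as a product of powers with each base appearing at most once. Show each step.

((((((t⁻² / t) · s⁻²) · s²) · s⁻¹) · s⁻¹) · s⁻¹) · t³
= (((((t⁻³ · s⁻²) · s²) · s⁻¹) · s⁻¹) · s⁻¹) · t³    [quotient of powers]
= s⁻³    [product of powers]

s⁻³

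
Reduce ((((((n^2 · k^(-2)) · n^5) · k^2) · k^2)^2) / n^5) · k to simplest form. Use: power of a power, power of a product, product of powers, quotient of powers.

k^5·n^9

((((((n^2 · k^(-2)) · n^5) · k^2) · k^2)^2) / n^5) · k
= ((((((n^2 · k^(-2)) · n^5) · k^2)^2) · ((k^2)^2)) / n^5) · k    [power of a product]
= ((((((n^2 · k^(-2)) · n^5)^2) · ((k^2)^2)) · ((k^2)^2)) / n^5) · k    [power of a product]
= ((((((n^2 · k^(-2))^2) · ((n^5)^2)) · ((k^2)^2)) · ((k^2)^2)) / n^5) · k    [power of a product]
= (((((((n^2)^2) · ((k^(-2))^2)) · ((n^5)^2)) · ((k^2)^2)) · ((k^2)^2)) / n^5) · k    [power of a product]
= (((((n^4 · ((k^(-2))^2)) · ((n^5)^2)) · ((k^2)^2)) · ((k^2)^2)) / n^5) · k    [power of a power]
= (((((n^4 · k^(-4)) · ((n^5)^2)) · ((k^2)^2)) · ((k^2)^2)) / n^5) · k    [power of a power]
= (((((n^4 · k^(-4)) · n^10) · ((k^2)^2)) · ((k^2)^2)) / n^5) · k    [power of a power]
= (((((n^4 · k^(-4)) · n^10) · k^4) · ((k^2)^2)) / n^5) · k    [power of a power]
= (((((n^4 · k^(-4)) · n^10) · k^4) · k^4) / n^5) · k    [power of a power]
= k^5·n^9    [quotient of powers; product of powers]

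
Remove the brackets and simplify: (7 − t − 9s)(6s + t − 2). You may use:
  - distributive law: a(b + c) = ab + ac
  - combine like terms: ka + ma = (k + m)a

(7 − t − 9s)(6s + t − 2)
= 42s + 7t − 14 − 6st − t^2 + 2t − 54s^2 − 9st + 18s    [distributive law]
= 60s + 9t − 14 − 15st − t^2 − 54s^2    [combine like terms]

60s + 9t − 14 − 15st − t^2 − 54s^2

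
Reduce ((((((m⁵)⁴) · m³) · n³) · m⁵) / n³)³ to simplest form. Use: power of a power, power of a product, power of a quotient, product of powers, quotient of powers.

m⁸⁴

((((((m⁵)⁴) · m³) · n³) · m⁵) / n³)³
= ((((((m⁵)⁴) · m³) · n³) · m⁵)³) / ((n³)³)    [power of a quotient]
= ((((((m⁵)⁴) · m³) · n³)³) · ((m⁵)³)) / ((n³)³)    [power of a product]
= ((((((m⁵)⁴) · m³)³) · ((n³)³)) · ((m⁵)³)) / ((n³)³)    [power of a product]
= ((((((m⁵)⁴)³) · ((m³)³)) · ((n³)³)) · ((m⁵)³)) / ((n³)³)    [power of a product]
= (((((m⁵)¹²) · ((m³)³)) · ((n³)³)) · ((m⁵)³)) / ((n³)³)    [power of a power]
= (((m⁶⁰ · ((m³)³)) · ((n³)³)) · ((m⁵)³)) / ((n³)³)    [power of a power]
= (((m⁶⁰ · m⁹) · ((n³)³)) · ((m⁵)³)) / ((n³)³)    [power of a power]
= ((m⁶⁹ · ((n³)³)) · ((m⁵)³)) / ((n³)³)    [product of powers]
= ((m⁶⁹ · n⁹) · ((m⁵)³)) / ((n³)³)    [power of a power]
= ((m⁶⁹ · n⁹) · m¹⁵) / ((n³)³)    [power of a power]
= ((m⁶⁹ · n⁹) · m¹⁵) / n⁹    [power of a power]
= m⁸⁴    [quotient of powers; product of powers]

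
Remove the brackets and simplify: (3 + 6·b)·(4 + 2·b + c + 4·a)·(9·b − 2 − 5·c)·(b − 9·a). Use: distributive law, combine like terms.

48·b^2 − 456·a·b − 24·b + 216·a − 66·b·c + 594·a·c + 246·b^3 − 2154·a·b^2 − 135·b^2·c + 1155·a·b·c − 15·b·c^2 + 135·a·c^2 − 540·a^2·b + 216·a^2 + 540·a^2·c + 108·b^4 − 756·a·b^3 − 6·b^3·c − 66·a·b^2·c − 30·b^2·c^2 + 270·a·b·c^2 − 1944·a^2·b^2 + 1080·a^2·b·c

(3 + 6·b)·(4 + 2·b + c + 4·a)·(9·b − 2 − 5·c)·(b − 9·a)
= (12 + 6·b + 3·c + 12·a + 24·b + 12·b^2 + 6·b·c + 24·a·b)·(9·b − 2 − 5·c)·(b − 9·a)    [distributive law]
= (12 + 30·b + 3·c + 12·a + 12·b^2 + 6·b·c + 24·a·b)·(9·b − 2 − 5·c)·(b − 9·a)    [combine like terms]
= (108·b − 24 − 60·c + 270·b^2 − 60·b − 150·b·c + 27·b·c − 6·c − 15·c^2 + 108·a·b − 24·a − 60·a·c + 108·b^3 − 24·b^2 − 60·b^2·c + 54·b^2·c − 12·b·c − 30·b·c^2 + 216·a·b^2 − 48·a·b − 120·a·b·c)·(b − 9·a)    [distributive law]
= (48·b − 24 − 66·c + 246·b^2 − 135·b·c − 15·c^2 + 60·a·b − 24·a − 60·a·c + 108·b^3 − 6·b^2·c − 30·b·c^2 + 216·a·b^2 − 120·a·b·c)·(b − 9·a)    [combine like terms]
= 48·b^2 − 432·a·b − 24·b + 216·a − 66·b·c + 594·a·c + 246·b^3 − 2214·a·b^2 − 135·b^2·c + 1215·a·b·c − 15·b·c^2 + 135·a·c^2 + 60·a·b^2 − 540·a^2·b − 24·a·b + 216·a^2 − 60·a·b·c + 540·a^2·c + 108·b^4 − 972·a·b^3 − 6·b^3·c + 54·a·b^2·c − 30·b^2·c^2 + 270·a·b·c^2 + 216·a·b^3 − 1944·a^2·b^2 − 120·a·b^2·c + 1080·a^2·b·c    [distributive law]
= 48·b^2 − 456·a·b − 24·b + 216·a − 66·b·c + 594·a·c + 246·b^3 − 2154·a·b^2 − 135·b^2·c + 1155·a·b·c − 15·b·c^2 + 135·a·c^2 − 540·a^2·b + 216·a^2 + 540·a^2·c + 108·b^4 − 756·a·b^3 − 6·b^3·c − 66·a·b^2·c − 30·b^2·c^2 + 270·a·b·c^2 − 1944·a^2·b^2 + 1080·a^2·b·c    [combine like terms]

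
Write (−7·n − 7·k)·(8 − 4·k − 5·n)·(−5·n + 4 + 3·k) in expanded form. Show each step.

(−7·n − 7·k)·(8 − 4·k − 5·n)·(−5·n + 4 + 3·k)
= (−56·n + 28·k·n + 35·n^2 − 56·k + 28·k^2 + 35·k·n)·(−5·n + 4 + 3·k)    [distributive law]
= (−56·n + 63·k·n + 35·n^2 − 56·k + 28·k^2)·(−5·n + 4 + 3·k)    [combine like terms]
= 280·n^2 − 224·n − 168·k·n − 315·k·n^2 + 252·k·n + 189·k^2·n − 175·n^3 + 140·n^2 + 105·k·n^2 + 280·k·n − 224·k − 168·k^2 − 140·k^2·n + 112·k^2 + 84·k^3    [distributive law]
= 420·n^2 − 224·n + 364·k·n − 210·k·n^2 + 49·k^2·n − 175·n^3 − 224·k − 56·k^2 + 84·k^3    [combine like terms]

420·n^2 − 224·n + 364·k·n − 210·k·n^2 + 49·k^2·n − 175·n^3 − 224·k − 56·k^2 + 84·k^3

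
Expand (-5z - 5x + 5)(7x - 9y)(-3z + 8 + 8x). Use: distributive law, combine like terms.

(-5z - 5x + 5)(7x - 9y)(-3z + 8 + 8x)
= (-35xz + 45yz - 35x² + 45xy + 35x - 45y)(-3z + 8 + 8x)    [distributive law]
= 105xz² - 280xz - 280x²z - 135yz² + 360yz + 360xyz + 105x²z - 280x² - 280x³ - 135xyz + 360xy + 360x²y - 105xz + 280x + 280x² + 135yz - 360y - 360xy    [distributive law]
= 105xz² - 385xz - 175x²z - 135yz² + 495yz + 225xyz - 280x³ + 360x²y + 280x - 360y    [combine like terms]

105xz² - 385xz - 175x²z - 135yz² + 495yz + 225xyz - 280x³ + 360x²y + 280x - 360y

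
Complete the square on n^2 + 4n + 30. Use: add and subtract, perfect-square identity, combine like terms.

(n + 2)^2 + 26

n^2 + 4n + 30
= n^2 + 4n + 4 - 4 + 30    [add and subtract 4]
= (n + 2)^2 - 4 + 30    [perfect-square identity]
= (n + 2)^2 + 26    [combine constants]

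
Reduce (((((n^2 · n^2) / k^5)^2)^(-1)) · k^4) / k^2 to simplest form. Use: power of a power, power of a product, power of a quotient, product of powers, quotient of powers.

(((((n^2 · n^2) / k^5)^2)^(-1)) · k^4) / k^2
= ((((n^2 · n^2) / k^5)^(-2)) · k^4) / k^2    [power of a power]
= ((((n^2 · n^2)^(-2)) / ((k^5)^(-2))) · k^4) / k^2    [power of a quotient]
= (((((n^2)^(-2)) · ((n^2)^(-2))) / ((k^5)^(-2))) · k^4) / k^2    [power of a product]
= (((n^(-4) · ((n^2)^(-2))) / ((k^5)^(-2))) · k^4) / k^2    [power of a power]
= (((n^(-4) · n^(-4)) / ((k^5)^(-2))) · k^4) / k^2    [power of a power]
= ((n^(-8) / ((k^5)^(-2))) · k^4) / k^2    [product of powers]
= ((n^(-8) / k^(-10)) · k^4) / k^2    [power of a power]
= k^12n^(-8)    [quotient of powers; product of powers]

k^12n^(-8)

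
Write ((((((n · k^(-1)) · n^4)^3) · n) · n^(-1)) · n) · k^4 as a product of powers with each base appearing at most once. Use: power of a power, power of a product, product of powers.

k·n^16

((((((n · k^(-1)) · n^4)^3) · n) · n^(-1)) · n) · k^4
= ((((((n · k^(-1))^3) · ((n^4)^3)) · n) · n^(-1)) · n) · k^4    [power of a product]
= ((((((n^3) · ((k^(-1))^3)) · ((n^4)^3)) · n) · n^(-1)) · n) · k^4    [power of a product]
= (((((n^3 · k^(-3)) · ((n^4)^3)) · n) · n^(-1)) · n) · k^4    [power of a power]
= (((((n^3 · k^(-3)) · n^12) · n) · n^(-1)) · n) · k^4    [power of a power]
= k·n^16    [product of powers]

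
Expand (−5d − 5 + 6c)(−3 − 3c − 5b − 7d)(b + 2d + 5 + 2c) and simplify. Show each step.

225bd + 275d^2 + 280d − 41cd − 37bcd + 16cd^2 − 90c^2d + 25b^2d + 85bd^2 + 70d^3 + 140b + 75 + 15c − 103bc − 96c^2 + 25b^2 − 78bc^2 − 36c^3 − 30b^2c

(−5d − 5 + 6c)(−3 − 3c − 5b − 7d)(b + 2d + 5 + 2c)
= (15d + 15cd + 25bd + 35d^2 + 15 + 15c + 25b + 35d − 18c − 18c^2 − 30bc − 42cd)(b + 2d + 5 + 2c)    [distributive law]
= (50d − 27cd + 25bd + 35d^2 + 15 − 3c + 25b − 18c^2 − 30bc)(b + 2d + 5 + 2c)    [combine like terms]
= 50bd + 100d^2 + 250d + 100cd − 27bcd − 54cd^2 − 135cd − 54c^2d + 25b^2d + 50bd^2 + 125bd + 50bcd + 35bd^2 + 70d^3 + 175d^2 + 70cd^2 + 15b + 30d + 75 + 30c − 3bc − 6cd − 15c − 6c^2 + 25b^2 + 50bd + 125b + 50bc − 18bc^2 − 36c^2d − 90c^2 − 36c^3 − 30b^2c − 60bcd − 150bc − 60bc^2    [distributive law]
= 225bd + 275d^2 + 280d − 41cd − 37bcd + 16cd^2 − 90c^2d + 25b^2d + 85bd^2 + 70d^3 + 140b + 75 + 15c − 103bc − 96c^2 + 25b^2 − 78bc^2 − 36c^3 − 30b^2c    [combine like terms]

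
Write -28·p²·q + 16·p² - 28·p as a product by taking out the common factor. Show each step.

-28·p²·q + 16·p² - 28·p
= 4(-7·p²·q + 4·p² - 7·p)    [factor out 4]
= 4·p(-7·p·q + 4·p - 7)    [factor out p]

4·p(-7·p·q + 4·p - 7)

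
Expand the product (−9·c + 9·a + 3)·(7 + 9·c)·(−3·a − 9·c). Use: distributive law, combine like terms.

−459·a·c + 324·c^2 − 486·a·c^2 + 729·c^3 − 189·a^2 − 243·a^2·c − 63·a − 189·c

(−9·c + 9·a + 3)·(7 + 9·c)·(−3·a − 9·c)
= (−63·c − 81·c^2 + 63·a + 81·a·c + 21 + 27·c)·(−3·a − 9·c)    [distributive law]
= (−36·c − 81·c^2 + 63·a + 81·a·c + 21)·(−3·a − 9·c)    [combine like terms]
= 108·a·c + 324·c^2 + 243·a·c^2 + 729·c^3 − 189·a^2 − 567·a·c − 243·a^2·c − 729·a·c^2 − 63·a − 189·c    [distributive law]
= −459·a·c + 324·c^2 − 486·a·c^2 + 729·c^3 − 189·a^2 − 243·a^2·c − 63·a − 189·c    [combine like terms]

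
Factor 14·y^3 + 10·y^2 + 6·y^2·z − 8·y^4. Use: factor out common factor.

2·y^2(7·y + 5 + 3·z − 4·y^2)

14·y^3 + 10·y^2 + 6·y^2·z − 8·y^4
= 2(7·y^3 + 5·y^2 + 3·y^2·z − 4·y^4)    [factor out 2]
= 2·y^2(7·y + 5 + 3·z − 4·y^2)    [factor out y^2]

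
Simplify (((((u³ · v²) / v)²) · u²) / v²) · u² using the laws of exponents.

u¹⁰

(((((u³ · v²) / v)²) · u²) / v²) · u²
= (((((u³ · v²)²) / (v²)) · u²) / v²) · u²    [power of a quotient]
= ((((((u³)²) · ((v²)²)) / (v²)) · u²) / v²) · u²    [power of a product]
= ((((u⁶ · ((v²)²)) / (v²)) · u²) / v²) · u²    [power of a power]
= ((((u⁶ · v⁴) / (v²)) · u²) / v²) · u²    [power of a power]
= u¹⁰    [quotient of powers; product of powers]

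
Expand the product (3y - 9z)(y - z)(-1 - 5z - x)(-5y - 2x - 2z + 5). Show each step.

(3y - 9z)(y - z)(-1 - 5z - x)(-5y - 2x - 2z + 5)
= (3y^2 - 3yz - 9yz + 9z^2)(-1 - 5z - x)(-5y - 2x - 2z + 5)    [distributive law]
= (3y^2 - 12yz + 9z^2)(-1 - 5z - x)(-5y - 2x - 2z + 5)    [combine like terms]
= (-3y^2 - 15y^2z - 3xy^2 + 12yz + 60yz^2 + 12xyz - 9z^2 - 45z^3 - 9xz^2)(-5y - 2x - 2z + 5)    [distributive law]
= 15y^3 + 6xy^2 + 6y^2z - 15y^2 + 75y^3z + 30xy^2z + 30y^2z^2 - 75y^2z + 15xy^3 + 6x^2y^2 + 6xy^2z - 15xy^2 - 60y^2z - 24xyz - 24yz^2 + 60yz - 300y^2z^2 - 120xyz^2 - 120yz^3 + 300yz^2 - 60xy^2z - 24x^2yz - 24xyz^2 + 60xyz + 45yz^2 + 18xz^2 + 18z^3 - 45z^2 + 225yz^3 + 90xz^3 + 90z^4 - 225z^3 + 45xyz^2 + 18x^2z^2 + 18xz^3 - 45xz^2    [distributive law]
= 15y^3 - 9xy^2 - 129y^2z - 15y^2 + 75y^3z - 24xy^2z - 270y^2z^2 + 15xy^3 + 6x^2y^2 + 36xyz + 321yz^2 + 60yz - 99xyz^2 + 105yz^3 - 24x^2yz - 27xz^2 - 207z^3 - 45z^2 + 108xz^3 + 90z^4 + 18x^2z^2    [combine like terms]

15y^3 - 9xy^2 - 129y^2z - 15y^2 + 75y^3z - 24xy^2z - 270y^2z^2 + 15xy^3 + 6x^2y^2 + 36xyz + 321yz^2 + 60yz - 99xyz^2 + 105yz^3 - 24x^2yz - 27xz^2 - 207z^3 - 45z^2 + 108xz^3 + 90z^4 + 18x^2z^2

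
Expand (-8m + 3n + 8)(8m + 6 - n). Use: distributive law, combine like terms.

-64m^2 + 16m + 32mn + 10n - 3n^2 + 48

(-8m + 3n + 8)(8m + 6 - n)
= -64m^2 - 48m + 8mn + 24mn + 18n - 3n^2 + 64m + 48 - 8n    [distributive law]
= -64m^2 + 16m + 32mn + 10n - 3n^2 + 48    [combine like terms]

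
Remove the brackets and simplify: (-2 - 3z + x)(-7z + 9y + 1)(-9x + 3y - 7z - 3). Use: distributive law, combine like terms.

(-2 - 3z + x)(-7z + 9y + 1)(-9x + 3y - 7z - 3)
= (14z - 18y - 2 + 21z^2 - 27yz - 3z - 7xz + 9xy + x)(-9x + 3y - 7z - 3)    [distributive law]
= (11z - 18y - 2 + 21z^2 - 27yz - 7xz + 9xy + x)(-9x + 3y - 7z - 3)    [combine like terms]
= -99xz + 33yz - 77z^2 - 33z + 162xy - 54y^2 + 126yz + 54y + 18x - 6y + 14z + 6 - 189xz^2 + 63yz^2 - 147z^3 - 63z^2 + 243xyz - 81y^2z + 189yz^2 + 81yz + 63x^2z - 21xyz + 49xz^2 + 21xz - 81x^2y + 27xy^2 - 63xyz - 27xy - 9x^2 + 3xy - 7xz - 3x    [distributive law]
= -85xz + 240yz - 140z^2 - 19z + 138xy - 54y^2 + 48y + 15x + 6 - 140xz^2 + 252yz^2 - 147z^3 + 159xyz - 81y^2z + 63x^2z - 81x^2y + 27xy^2 - 9x^2    [combine like terms]

-85xz + 240yz - 140z^2 - 19z + 138xy - 54y^2 + 48y + 15x + 6 - 140xz^2 + 252yz^2 - 147z^3 + 159xyz - 81y^2z + 63x^2z - 81x^2y + 27xy^2 - 9x^2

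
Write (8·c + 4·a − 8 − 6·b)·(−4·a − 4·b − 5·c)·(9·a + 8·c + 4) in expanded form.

−596·a²·c − 776·a·c² + 408·a·c + 46·a·b·c − 16·b·c² + 248·b·c − 320·c³ + 160·c² − 144·a³ + 224·a² + 72·a²·b + 320·a·b + 128·a + 128·b + 160·c + 216·a·b² + 192·b²·c + 96·b²

(8·c + 4·a − 8 − 6·b)·(−4·a − 4·b − 5·c)·(9·a + 8·c + 4)
= (−32·a·c − 32·b·c − 40·c² − 16·a² − 16·a·b − 20·a·c + 32·a + 32·b + 40·c + 24·a·b + 24·b² + 30·b·c)·(9·a + 8·c + 4)    [distributive law]
= (−52·a·c − 2·b·c − 40·c² − 16·a² + 8·a·b + 32·a + 32·b + 40·c + 24·b²)·(9·a + 8·c + 4)    [combine like terms]
= −468·a²·c − 416·a·c² − 208·a·c − 18·a·b·c − 16·b·c² − 8·b·c − 360·a·c² − 320·c³ − 160·c² − 144·a³ − 128·a²·c − 64·a² + 72·a²·b + 64·a·b·c + 32·a·b + 288·a² + 256·a·c + 128·a + 288·a·b + 256·b·c + 128·b + 360·a·c + 320·c² + 160·c + 216·a·b² + 192·b²·c + 96·b²    [distributive law]
= −596·a²·c − 776·a·c² + 408·a·c + 46·a·b·c − 16·b·c² + 248·b·c − 320·c³ + 160·c² − 144·a³ + 224·a² + 72·a²·b + 320·a·b + 128·a + 128·b + 160·c + 216·a·b² + 192·b²·c + 96·b²    [combine like terms]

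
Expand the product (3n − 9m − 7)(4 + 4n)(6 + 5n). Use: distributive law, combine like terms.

−236n − 8n^2 + 60n^3 − 216m − 396mn − 180mn^2 − 168

(3n − 9m − 7)(4 + 4n)(6 + 5n)
= (12n + 12n^2 − 36m − 36mn − 28 − 28n)(6 + 5n)    [distributive law]
= (−16n + 12n^2 − 36m − 36mn − 28)(6 + 5n)    [combine like terms]
= −96n − 80n^2 + 72n^2 + 60n^3 − 216m − 180mn − 216mn − 180mn^2 − 168 − 140n    [distributive law]
= −236n − 8n^2 + 60n^3 − 216m − 396mn − 180mn^2 − 168    [combine like terms]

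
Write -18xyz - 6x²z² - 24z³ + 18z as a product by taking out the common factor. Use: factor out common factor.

6z(-3xy - x²z - 4z² + 3)

-18xyz - 6x²z² - 24z³ + 18z
= 6(-3xyz - x²z² - 4z³ + 3z)    [factor out 6]
= 6z(-3xy - x²z - 4z² + 3)    [factor out z]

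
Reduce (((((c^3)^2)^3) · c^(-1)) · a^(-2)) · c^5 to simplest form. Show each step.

a^(-2)c^22

(((((c^3)^2)^3) · c^(-1)) · a^(-2)) · c^5
= ((((c^3)^6) · c^(-1)) · a^(-2)) · c^5    [power of a power]
= ((c^18 · c^(-1)) · a^(-2)) · c^5    [power of a power]
= (c^17 · a^(-2)) · c^5    [product of powers]
= a^(-2)c^22    [product of powers]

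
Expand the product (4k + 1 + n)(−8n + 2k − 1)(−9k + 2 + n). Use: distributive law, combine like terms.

278k²n + 19kn + 42kn² − 72k³ + 34k² + 5k − 19n − 25n² − 2 − 8n³

(4k + 1 + n)(−8n + 2k − 1)(−9k + 2 + n)
= (−32kn + 8k² − 4k − 8n + 2k − 1 − 8n² + 2kn − n)(−9k + 2 + n)    [distributive law]
= (−30kn + 8k² − 2k − 9n − 1 − 8n²)(−9k + 2 + n)    [combine like terms]
= 270k²n − 60kn − 30kn² − 72k³ + 16k² + 8k²n + 18k² − 4k − 2kn + 81kn − 18n − 9n² + 9k − 2 − n + 72kn² − 16n² − 8n³    [distributive law]
= 278k²n + 19kn + 42kn² − 72k³ + 34k² + 5k − 19n − 25n² − 2 − 8n³    [combine like terms]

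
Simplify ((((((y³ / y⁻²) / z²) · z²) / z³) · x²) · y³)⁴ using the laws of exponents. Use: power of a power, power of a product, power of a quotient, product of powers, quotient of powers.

x⁸·y³²·z⁻¹²

((((((y³ / y⁻²) / z²) · z²) / z³) · x²) · y³)⁴
= ((((((y³ / y⁻²) / z²) · z²) / z³) · x²)⁴) · ((y³)⁴)    [power of a product]
= ((((((y³ / y⁻²) / z²) · z²) / z³)⁴) · ((x²)⁴)) · ((y³)⁴)    [power of a product]
= ((((((y³ / y⁻²) / z²) · z²)⁴) / ((z³)⁴)) · ((x²)⁴)) · ((y³)⁴)    [power of a quotient]
= ((((((y³ / y⁻²) / z²)⁴) · ((z²)⁴)) / ((z³)⁴)) · ((x²)⁴)) · ((y³)⁴)    [power of a product]
= ((((((y³ / y⁻²)⁴) / ((z²)⁴)) · ((z²)⁴)) / ((z³)⁴)) · ((x²)⁴)) · ((y³)⁴)    [power of a quotient]
= (((((((y³)⁴) / ((y⁻²)⁴)) / ((z²)⁴)) · ((z²)⁴)) / ((z³)⁴)) · ((x²)⁴)) · ((y³)⁴)    [power of a quotient]
= (((((y¹² / ((y⁻²)⁴)) / ((z²)⁴)) · ((z²)⁴)) / ((z³)⁴)) · ((x²)⁴)) · ((y³)⁴)    [power of a power]
= (((((y¹² / y⁻⁸) / ((z²)⁴)) · ((z²)⁴)) / ((z³)⁴)) · ((x²)⁴)) · ((y³)⁴)    [power of a power]
= ((((y²⁰ / ((z²)⁴)) · ((z²)⁴)) / ((z³)⁴)) · ((x²)⁴)) · ((y³)⁴)    [quotient of powers]
= ((((y²⁰ / z⁸) · ((z²)⁴)) / ((z³)⁴)) · ((x²)⁴)) · ((y³)⁴)    [power of a power]
= ((((y²⁰ / z⁸) · z⁸) / ((z³)⁴)) · ((x²)⁴)) · ((y³)⁴)    [power of a power]
= ((((y²⁰ / z⁸) · z⁸) / z¹²) · ((x²)⁴)) · ((y³)⁴)    [power of a power]
= ((((y²⁰ / z⁸) · z⁸) / z¹²) · x⁸) · ((y³)⁴)    [power of a power]
= ((((y²⁰ / z⁸) · z⁸) / z¹²) · x⁸) · y¹²    [power of a power]
= x⁸·y³²·z⁻¹²    [quotient of powers; product of powers]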